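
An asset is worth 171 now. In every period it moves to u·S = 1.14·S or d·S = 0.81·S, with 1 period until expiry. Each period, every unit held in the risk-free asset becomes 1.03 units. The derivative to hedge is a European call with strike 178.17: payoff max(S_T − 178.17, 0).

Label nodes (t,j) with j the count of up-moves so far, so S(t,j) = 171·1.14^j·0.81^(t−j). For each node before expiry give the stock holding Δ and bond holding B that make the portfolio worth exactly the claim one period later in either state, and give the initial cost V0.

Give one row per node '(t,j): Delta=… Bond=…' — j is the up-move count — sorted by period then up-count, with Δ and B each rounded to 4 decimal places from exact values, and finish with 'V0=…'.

(0,0): Delta=0.2972 Bond=-39.9638
V0=10.8544

Under the risk-neutral measure, an up-move has probability p* = (R−d)/(u−d) = 0.6667 and values discount at R = 1.03.
Terminal values V(1,·): V(1,0)=0.0000, V(1,1)=16.7700
(0,0): S=171.0000. Δ = (V_up−V_dn)/(S_up−S_dn) = (16.7700−0.0000)/(194.9400−138.5100) = 0.2972. V = [p*·16.7700 + (1−p*)·0.0000]/1.03 = 10.8544. B = V − Δ·S = -39.9638.
Each (Δ,B) replicates both successor values, so the strategy is self-financing and V0 is arbitrage-free.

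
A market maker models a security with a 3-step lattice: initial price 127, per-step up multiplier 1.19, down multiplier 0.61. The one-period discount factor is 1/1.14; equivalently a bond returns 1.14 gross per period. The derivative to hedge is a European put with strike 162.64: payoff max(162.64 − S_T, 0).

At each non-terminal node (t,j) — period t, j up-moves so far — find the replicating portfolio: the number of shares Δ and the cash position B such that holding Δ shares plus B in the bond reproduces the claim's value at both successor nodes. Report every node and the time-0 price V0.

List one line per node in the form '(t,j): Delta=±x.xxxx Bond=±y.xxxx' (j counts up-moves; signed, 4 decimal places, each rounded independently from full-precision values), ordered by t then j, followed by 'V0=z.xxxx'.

Risk-neutral probability p* = (R−d)/(u−d) = (1.14−0.61)/(1.19−0.61) = 0.9138.
Terminal payoffs: V(3,0)=133.8134, V(3,1)=106.4045, V(3,2)=52.9347, V(3,3)=0.0000
  t=2,j=0: stock 47.2567 → up 56.2355 (V=106.4045), down 28.8266 (V=133.8134). Price 95.4100; hedge Δ=-1.0000, bond B=142.6667.
  t=2,j=1: stock 92.1893 → up 109.7053 (V=52.9347), down 56.2355 (V=106.4045). Price 50.4774; hedge Δ=-1.0000, bond B=142.6667.
  t=2,j=2: stock 179.8447 → up 214.0152 (V=0.0000), down 109.7053 (V=52.9347). Price 4.0029; hedge Δ=-0.5075, bond B=95.2697.
  t=1,j=0: stock 77.4700 → up 92.1893 (V=50.4774), down 47.2567 (V=95.4100). Price 47.6762; hedge Δ=-1.0000, bond B=125.1462.
  t=1,j=1: stock 151.1300 → up 179.8447 (V=4.0029), down 92.1893 (V=50.4774). Price 7.0257; hedge Δ=-0.5302, bond B=87.1541.
  t=0,j=0: stock 127.0000 → up 151.1300 (V=7.0257), down 77.4700 (V=47.6762). Price 9.2369; hedge Δ=-0.5519, bond B=79.3239.
The time-0 hedge costs 9.2369, which is the no-arbitrage price.

(0,0): Delta=-0.5519 Bond=79.3239
(1,0): Delta=-1.0000 Bond=125.1462
(1,1): Delta=-0.5302 Bond=87.1541
(2,0): Delta=-1.0000 Bond=142.6667
(2,1): Delta=-1.0000 Bond=142.6667
(2,2): Delta=-0.5075 Bond=95.2697
V0=9.2369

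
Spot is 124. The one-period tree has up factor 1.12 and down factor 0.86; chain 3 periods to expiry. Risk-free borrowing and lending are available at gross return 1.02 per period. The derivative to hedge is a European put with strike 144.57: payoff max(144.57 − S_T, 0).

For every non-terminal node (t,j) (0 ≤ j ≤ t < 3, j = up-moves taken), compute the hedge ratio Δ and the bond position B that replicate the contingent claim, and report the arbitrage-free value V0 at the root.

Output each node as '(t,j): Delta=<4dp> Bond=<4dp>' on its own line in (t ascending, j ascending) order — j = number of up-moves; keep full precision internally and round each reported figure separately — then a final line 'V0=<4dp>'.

Under the risk-neutral measure, an up-move has probability p* = (R−d)/(u−d) = 0.6154 and values discount at R = 1.02.
At expiry t=3: V(3,0)=65.6991, V(3,1)=41.8544, V(3,2)=10.8008, V(3,3)=0.0000
  t=2,j=0: stock 91.7104 → up 102.7156 (V=41.8544), down 78.8709 (V=65.6991). Price 50.0249; hedge Δ=-1.0000, bond B=141.7353.
  t=2,j=1: stock 119.4368 → up 133.7692 (V=10.8008), down 102.7156 (V=41.8544). Price 22.2985; hedge Δ=-1.0000, bond B=141.7353.
  t=2,j=2: stock 155.5456 → up 174.2111 (V=0.0000), down 133.7692 (V=10.8008). Price 4.0727; hedge Δ=-0.2671, bond B=45.6142.
  t=1,j=0: stock 106.6400 → up 119.4368 (V=22.2985), down 91.7104 (V=50.0249). Price 32.3162; hedge Δ=-1.0000, bond B=138.9562.
  t=1,j=1: stock 138.8800 → up 155.5456 (V=4.0727), down 119.4368 (V=22.2985). Price 10.8653; hedge Δ=-0.5047, bond B=80.9645.
  t=0,j=0: stock 124.0000 → up 138.8800 (V=10.8653), down 106.6400 (V=32.3162). Price 18.7408; hedge Δ=-0.6653, bond B=101.2441.
The time-0 hedge costs 18.7408, which is the no-arbitrage price.

(0,0): Delta=-0.6653 Bond=101.2441
(1,0): Delta=-1.0000 Bond=138.9562
(1,1): Delta=-0.5047 Bond=80.9645
(2,0): Delta=-1.0000 Bond=141.7353
(2,1): Delta=-1.0000 Bond=141.7353
(2,2): Delta=-0.2671 Bond=45.6142
V0=18.7408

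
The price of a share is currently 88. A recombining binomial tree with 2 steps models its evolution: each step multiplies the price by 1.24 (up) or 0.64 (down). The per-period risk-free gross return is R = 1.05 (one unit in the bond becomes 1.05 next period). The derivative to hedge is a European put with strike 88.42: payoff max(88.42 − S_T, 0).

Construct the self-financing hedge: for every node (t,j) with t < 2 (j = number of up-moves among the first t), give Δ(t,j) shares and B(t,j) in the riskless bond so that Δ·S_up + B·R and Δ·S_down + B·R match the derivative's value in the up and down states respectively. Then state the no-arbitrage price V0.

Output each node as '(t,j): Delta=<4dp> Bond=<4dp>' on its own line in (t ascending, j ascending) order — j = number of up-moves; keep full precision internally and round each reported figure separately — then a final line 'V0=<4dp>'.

No-arbitrage ⇒ martingale measure with p* = (R−d)/(u−d) = 0.6833.
At expiry t=2: V(2,0)=52.3752, V(2,1)=18.5832, V(2,2)=0.0000
  t=1,j=0: stock 56.3200 → up 69.8368 (V=18.5832), down 36.0448 (V=52.3752). Price 27.8895; hedge Δ=-1.0000, bond B=84.2095.
  t=1,j=1: stock 109.1200 → up 135.3088 (V=0.0000), down 69.8368 (V=18.5832). Price 5.6045; hedge Δ=-0.2838, bond B=36.5765.
  t=0,j=0: stock 88.0000 → up 109.1200 (V=5.6045), down 56.3200 (V=27.8895). Price 12.0585; hedge Δ=-0.4221, bond B=49.2002.
Each (Δ,B) replicates both successor values, so the strategy is self-financing and V0 is arbitrage-free.

(0,0): Delta=-0.4221 Bond=49.2002
(1,0): Delta=-1.0000 Bond=84.2095
(1,1): Delta=-0.2838 Bond=36.5765
V0=12.0585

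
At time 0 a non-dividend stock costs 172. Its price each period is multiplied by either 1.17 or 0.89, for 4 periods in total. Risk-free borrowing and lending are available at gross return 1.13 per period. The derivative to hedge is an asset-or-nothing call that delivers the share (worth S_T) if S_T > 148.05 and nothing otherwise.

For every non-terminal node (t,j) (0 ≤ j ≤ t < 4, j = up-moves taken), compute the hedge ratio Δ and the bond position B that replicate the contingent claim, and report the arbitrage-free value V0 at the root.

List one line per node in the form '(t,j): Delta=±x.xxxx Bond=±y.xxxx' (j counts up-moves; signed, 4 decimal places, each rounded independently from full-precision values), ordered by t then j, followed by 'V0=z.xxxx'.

Since d<R<u, set p* = (R−d)/(u−d) = 0.8571; price each node as the discounted p*-expectation of its children.
At expiry t=4: V(4,0)=0.0000, V(4,1)=0.0000, V(4,2)=186.5006, V(4,3)=245.1749, V(4,4)=322.3086
(3,0): S=121.2547. Δ = (V_up−V_dn)/(S_up−S_dn) = (0.0000−0.0000)/(141.8680−107.9167) = 0.0000. V = [p*·0.0000 + (1−p*)·0.0000]/1.13 = 0.0000. B = V − Δ·S = 0.0000.
(3,1): S=159.4022. Δ = (V_up−V_dn)/(S_up−S_dn) = (186.5006−0.0000)/(186.5006−141.8680) = 4.1786. V = [p*·186.5006 + (1−p*)·0.0000]/1.13 = 141.4669. B = V − Δ·S = -524.6066.
(3,2): S=209.5512. Δ = (V_up−V_dn)/(S_up−S_dn) = (245.1749−186.5006)/(245.1749−186.5006) = 1.0000. V = [p*·245.1749 + (1−p*)·186.5006]/1.13 = 209.5512. B = V − Δ·S = 0.0000.
(3,3): S=275.4774. Δ = (V_up−V_dn)/(S_up−S_dn) = (322.3086−245.1749)/(322.3086−245.1749) = 1.0000. V = [p*·322.3086 + (1−p*)·245.1749]/1.13 = 275.4774. B = V − Δ·S = 0.0000.
(2,0): S=136.2412. Δ = (V_up−V_dn)/(S_up−S_dn) = (141.4669−0.0000)/(159.4022−121.2547) = 3.7084. V = [p*·141.4669 + (1−p*)·0.0000]/1.13 = 107.3074. B = V − Δ·S = -397.9316.
(2,1): S=179.1036. Δ = (V_up−V_dn)/(S_up−S_dn) = (209.5512−141.4669)/(209.5512−159.4022) = 1.3576. V = [p*·209.5512 + (1−p*)·141.4669]/1.13 = 176.8362. B = V − Δ·S = -66.3219.
(2,2): S=235.4508. Δ = (V_up−V_dn)/(S_up−S_dn) = (275.4774−209.5512)/(275.4774−209.5512) = 1.0000. V = [p*·275.4774 + (1−p*)·209.5512]/1.13 = 235.4508. B = V − Δ·S = 0.0000.
(1,0): S=153.0800. Δ = (V_up−V_dn)/(S_up−S_dn) = (176.8362−107.3074)/(179.1036−136.2412) = 1.6221. V = [p*·176.8362 + (1−p*)·107.3074]/1.13 = 147.7022. B = V − Δ·S = -100.6148.
(1,1): S=201.2400. Δ = (V_up−V_dn)/(S_up−S_dn) = (235.4508−176.8362)/(235.4508−179.1036) = 1.0402. V = [p*·235.4508 + (1−p*)·176.8362]/1.13 = 200.9533. B = V − Δ·S = -8.3846.
(0,0): S=172.0000. Δ = (V_up−V_dn)/(S_up−S_dn) = (200.9533−147.7022)/(201.2400−153.0800) = 1.1057. V = [p*·200.9533 + (1−p*)·147.7022]/1.13 = 171.1027. B = V − Δ·S = -19.0799.
The time-0 hedge costs 171.1027, which is the no-arbitrage price.

(0,0): Delta=1.1057 Bond=-19.0799
(1,0): Delta=1.6221 Bond=-100.6148
(1,1): Delta=1.0402 Bond=-8.3846
(2,0): Delta=3.7084 Bond=-397.9316
(2,1): Delta=1.3576 Bond=-66.3219
(2,2): Delta=1.0000 Bond=0.0000
(3,0): Delta=0.0000 Bond=0.0000
(3,1): Delta=4.1786 Bond=-524.6066
(3,2): Delta=1.0000 Bond=0.0000
(3,3): Delta=1.0000 Bond=0.0000
V0=171.1027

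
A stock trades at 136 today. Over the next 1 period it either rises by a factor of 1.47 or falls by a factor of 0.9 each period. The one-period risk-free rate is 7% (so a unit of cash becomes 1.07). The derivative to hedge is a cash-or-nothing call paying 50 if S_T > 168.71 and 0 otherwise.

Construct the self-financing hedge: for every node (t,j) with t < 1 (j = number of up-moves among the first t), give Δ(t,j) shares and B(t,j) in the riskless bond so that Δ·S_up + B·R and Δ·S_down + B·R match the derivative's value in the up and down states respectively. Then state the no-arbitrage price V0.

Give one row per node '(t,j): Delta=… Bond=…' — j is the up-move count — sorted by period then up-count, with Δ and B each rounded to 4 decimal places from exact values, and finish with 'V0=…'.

(0,0): Delta=0.6450 Bond=-73.7826
V0=13.9367

Risk-neutral probability p* = (R−d)/(u−d) = (1.07−0.9)/(1.47−0.9) = 0.2982.
Payoff layer (t=1): V(1,0)=0.0000, V(1,1)=50.0000
Node (0,0) S=136.0000: V=(p*·50.0000+(1−p*)·0.0000)/1.07=13.9367; Δ=(50.0000−0.0000)/(199.9200−122.4000)=0.6450; B=V−Δ·S=-73.7826
Root portfolio cost Δ·136+B reproduces V0=13.9367.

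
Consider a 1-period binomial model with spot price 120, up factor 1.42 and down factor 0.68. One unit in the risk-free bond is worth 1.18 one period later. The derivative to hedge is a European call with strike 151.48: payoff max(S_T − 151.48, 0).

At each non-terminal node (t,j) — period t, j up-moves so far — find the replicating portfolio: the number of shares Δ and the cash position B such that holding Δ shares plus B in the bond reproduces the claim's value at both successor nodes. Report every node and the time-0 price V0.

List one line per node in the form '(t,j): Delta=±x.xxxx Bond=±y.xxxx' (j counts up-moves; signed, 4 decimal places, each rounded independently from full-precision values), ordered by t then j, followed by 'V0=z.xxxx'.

(0,0): Delta=0.2131 Bond=-14.7339
V0=10.8337

No-arbitrage ⇒ martingale measure with p* = (R−d)/(u−d) = 0.6757.
Terminal values V(1,·): V(1,0)=0.0000, V(1,1)=18.9200
(0,0): S=120.0000. Δ = (V_up−V_dn)/(S_up−S_dn) = (18.9200−0.0000)/(170.4000−81.6000) = 0.2131. V = [p*·18.9200 + (1−p*)·0.0000]/1.18 = 10.8337. B = V − Δ·S = -14.7339.
Each (Δ,B) replicates both successor values, so the strategy is self-financing and V0 is arbitrage-free.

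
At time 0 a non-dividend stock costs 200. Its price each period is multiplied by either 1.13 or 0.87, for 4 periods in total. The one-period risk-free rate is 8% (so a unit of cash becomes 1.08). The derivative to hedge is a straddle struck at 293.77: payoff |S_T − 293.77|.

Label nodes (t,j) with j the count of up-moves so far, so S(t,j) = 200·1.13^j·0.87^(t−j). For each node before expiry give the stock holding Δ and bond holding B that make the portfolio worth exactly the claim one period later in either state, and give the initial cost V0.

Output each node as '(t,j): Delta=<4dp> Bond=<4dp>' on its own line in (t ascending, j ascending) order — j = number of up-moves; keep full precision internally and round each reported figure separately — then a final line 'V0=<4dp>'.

The replicating-portfolio and risk-neutral prices coincide; use p* = (1.08−0.87)/(1.13−0.87) = 0.8077 for the latter.
Terminal values V(4,·): V(4,0)=179.1905, V(4,1)=144.9483, V(4,2)=100.4729, V(4,3)=42.7059, V(4,4)=32.3247
Node (3,0) S=131.7006: V=(p*·144.9483+(1−p*)·179.1905)/1.08=140.3087; Δ=(144.9483−179.1905)/(148.8217−114.5795)=-1.0000; B=V−Δ·S=272.0093
Node (3,1) S=171.0594: V=(p*·100.4729+(1−p*)·144.9483)/1.08=100.9499; Δ=(100.4729−144.9483)/(193.2971−148.8217)=-1.0000; B=V−Δ·S=272.0093
Node (3,2) S=222.1806: V=(p*·42.7059+(1−p*)·100.4729)/1.08=49.8287; Δ=(42.7059−100.4729)/(251.0641−193.2971)=-1.0000; B=V−Δ·S=272.0093
Node (3,3) S=288.5794: V=(p*·32.3247+(1−p*)·42.7059)/1.08=31.7788; Δ=(32.3247−42.7059)/(326.0947−251.0641)=-0.1384; B=V−Δ·S=71.7065
Node (2,0) S=151.3800: V=(p*·100.9499+(1−p*)·140.3087)/1.08=100.4804; Δ=(100.9499−140.3087)/(171.0594−131.7006)=-1.0000; B=V−Δ·S=251.8604
Node (2,1) S=196.6200: V=(p*·49.8287+(1−p*)·100.9499)/1.08=55.2404; Δ=(49.8287−100.9499)/(222.1806−171.0594)=-1.0000; B=V−Δ·S=251.8604
Node (2,2) S=255.3800: V=(p*·31.7788+(1−p*)·49.8287)/1.08=32.6388; Δ=(31.7788−49.8287)/(288.5794−222.1806)=-0.2718; B=V−Δ·S=102.0613
Node (1,0) S=174.0000: V=(p*·55.2404+(1−p*)·100.4804)/1.08=59.2041; Δ=(55.2404−100.4804)/(196.6200−151.3800)=-1.0000; B=V−Δ·S=233.2041
Node (1,1) S=226.0000: V=(p*·32.6388+(1−p*)·55.2404)/1.08=34.2456; Δ=(32.6388−55.2404)/(255.3800−196.6200)=-0.3846; B=V−Δ·S=121.1749
Node (0,0) S=200.0000: V=(p*·34.2456+(1−p*)·59.2041)/1.08=36.1531; Δ=(34.2456−59.2041)/(226.0000−174.0000)=-0.4800; B=V−Δ·S=132.1472
The time-0 hedge costs 36.1531, which is the no-arbitrage price.

(0,0): Delta=-0.4800 Bond=132.1472
(1,0): Delta=-1.0000 Bond=233.2041
(1,1): Delta=-0.3846 Bond=121.1749
(2,0): Delta=-1.0000 Bond=251.8604
(2,1): Delta=-1.0000 Bond=251.8604
(2,2): Delta=-0.2718 Bond=102.0613
(3,0): Delta=-1.0000 Bond=272.0093
(3,1): Delta=-1.0000 Bond=272.0093
(3,2): Delta=-1.0000 Bond=272.0093
(3,3): Delta=-0.1384 Bond=71.7065
V0=36.1531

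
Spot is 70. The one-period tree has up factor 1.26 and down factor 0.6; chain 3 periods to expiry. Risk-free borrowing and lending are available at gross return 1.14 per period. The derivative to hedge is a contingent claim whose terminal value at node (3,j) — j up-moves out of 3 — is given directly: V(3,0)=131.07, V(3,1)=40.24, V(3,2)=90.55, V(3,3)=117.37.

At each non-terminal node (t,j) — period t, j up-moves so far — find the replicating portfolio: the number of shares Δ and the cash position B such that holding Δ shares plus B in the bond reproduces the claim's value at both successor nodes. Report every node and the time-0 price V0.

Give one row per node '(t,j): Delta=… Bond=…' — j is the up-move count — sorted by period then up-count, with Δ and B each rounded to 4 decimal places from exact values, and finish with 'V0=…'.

(0,0): Delta=0.4983 Bond=33.5607
(1,0): Delta=0.7800 Bond=26.4290
(1,1): Delta=0.4685 Bond=40.8882
(2,0): Delta=-5.4612 Bond=187.4059
(2,1): Delta=1.4404 Bond=-4.8214
(2,2): Delta=0.3657 Bond=58.0423
V0=68.4427

Under the risk-neutral measure, an up-move has probability p* = (R−d)/(u−d) = 0.8182 and values discount at R = 1.14.
Terminal payoffs: V(3,0)=131.0700, V(3,1)=40.2400, V(3,2)=90.5500, V(3,3)=117.3700
(2,0): S=25.2000. Δ = (V_up−V_dn)/(S_up−S_dn) = (40.2400−131.0700)/(31.7520−15.1200) = -5.4612. V = [p*·40.2400 + (1−p*)·131.0700]/1.14 = 49.7847. B = V − Δ·S = 187.4059.
(2,1): S=52.9200. Δ = (V_up−V_dn)/(S_up−S_dn) = (90.5500−40.2400)/(66.6792−31.7520) = 1.4404. V = [p*·90.5500 + (1−p*)·40.2400]/1.14 = 71.4059. B = V − Δ·S = -4.8214.
(2,2): S=111.1320. Δ = (V_up−V_dn)/(S_up−S_dn) = (117.3700−90.5500)/(140.0263−66.6792) = 0.3657. V = [p*·117.3700 + (1−p*)·90.5500]/1.14 = 98.6786. B = V − Δ·S = 58.0423.
(1,0): S=42.0000. Δ = (V_up−V_dn)/(S_up−S_dn) = (71.4059−49.7847)/(52.9200−25.2000) = 0.7800. V = [p*·71.4059 + (1−p*)·49.7847]/1.14 = 59.1884. B = V − Δ·S = 26.4290.
(1,1): S=88.2000. Δ = (V_up−V_dn)/(S_up−S_dn) = (98.6786−71.4059)/(111.1320−52.9200) = 0.4685. V = [p*·98.6786 + (1−p*)·71.4059]/1.14 = 82.2105. B = V − Δ·S = 40.8882.
(0,0): S=70.0000. Δ = (V_up−V_dn)/(S_up−S_dn) = (82.2105−59.1884)/(88.2000−42.0000) = 0.4983. V = [p*·82.2105 + (1−p*)·59.1884]/1.14 = 68.4427. B = V − Δ·S = 33.5607.
The time-0 hedge costs 68.4427, which is the no-arbitrage price.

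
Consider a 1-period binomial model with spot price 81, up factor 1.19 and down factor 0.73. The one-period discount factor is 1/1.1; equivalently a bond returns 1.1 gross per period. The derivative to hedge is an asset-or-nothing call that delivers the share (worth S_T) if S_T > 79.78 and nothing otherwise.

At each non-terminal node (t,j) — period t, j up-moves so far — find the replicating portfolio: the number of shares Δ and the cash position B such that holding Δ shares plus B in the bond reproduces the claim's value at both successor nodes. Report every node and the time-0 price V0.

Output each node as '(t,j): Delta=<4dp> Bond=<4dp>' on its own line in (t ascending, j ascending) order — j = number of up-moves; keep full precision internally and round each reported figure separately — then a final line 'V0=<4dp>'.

(0,0): Delta=2.5870 Bond=-139.0607
V0=70.4828

Under the risk-neutral measure, an up-move has probability p* = (R−d)/(u−d) = 0.8043 and values discount at R = 1.1.
Terminal payoffs: V(1,0)=0.0000, V(1,1)=96.3900
(0,0): S=81.0000. Δ = (V_up−V_dn)/(S_up−S_dn) = (96.3900−0.0000)/(96.3900−59.1300) = 2.5870. V = [p*·96.3900 + (1−p*)·0.0000]/1.1 = 70.4828. B = V − Δ·S = -139.0607.
Self-financing check: at every node Δ·S+B equals the discounted successor values.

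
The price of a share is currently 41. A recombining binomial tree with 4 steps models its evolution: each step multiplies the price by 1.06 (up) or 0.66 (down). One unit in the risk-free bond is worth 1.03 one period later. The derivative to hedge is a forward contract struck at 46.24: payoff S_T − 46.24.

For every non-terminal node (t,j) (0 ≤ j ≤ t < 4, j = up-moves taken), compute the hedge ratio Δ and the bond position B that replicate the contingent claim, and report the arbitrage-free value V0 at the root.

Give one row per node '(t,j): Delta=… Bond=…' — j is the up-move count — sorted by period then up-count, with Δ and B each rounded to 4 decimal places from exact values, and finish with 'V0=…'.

(0,0): Delta=1.0000 Bond=-41.0836
(1,0): Delta=1.0000 Bond=-42.3162
(1,1): Delta=1.0000 Bond=-42.3162
(2,0): Delta=1.0000 Bond=-43.5856
(2,1): Delta=1.0000 Bond=-43.5856
(2,2): Delta=1.0000 Bond=-43.5856
(3,0): Delta=1.0000 Bond=-44.8932
(3,1): Delta=1.0000 Bond=-44.8932
(3,2): Delta=1.0000 Bond=-44.8932
(3,3): Delta=1.0000 Bond=-44.8932
V0=-0.0836

Under the risk-neutral measure, an up-move has probability p* = (R−d)/(u−d) = 0.9250 and values discount at R = 1.03.
Terminal values V(4,·): V(4,0)=-38.4604, V(4,1)=-33.7454, V(4,2)=-26.1730, V(4,3)=-14.0111, V(4,4)=5.5216
(3,0): S=11.7873. Δ = (V_up−V_dn)/(S_up−S_dn) = (-33.7454−-38.4604)/(12.4946−7.7796) = 1.0000. V = [p*·-33.7454 + (1−p*)·-38.4604]/1.03 = -33.1059. B = V − Δ·S = -44.8932.
(3,1): S=18.9312. Δ = (V_up−V_dn)/(S_up−S_dn) = (-26.1730−-33.7454)/(20.0670−12.4946) = 1.0000. V = [p*·-26.1730 + (1−p*)·-33.7454]/1.03 = -25.9620. B = V − Δ·S = -44.8932.
(3,2): S=30.4046. Δ = (V_up−V_dn)/(S_up−S_dn) = (-14.0111−-26.1730)/(32.2289−20.0670) = 1.0000. V = [p*·-14.0111 + (1−p*)·-26.1730]/1.03 = -14.4886. B = V − Δ·S = -44.8932.
(3,3): S=48.8317. Δ = (V_up−V_dn)/(S_up−S_dn) = (5.5216−-14.0111)/(51.7616−32.2289) = 1.0000. V = [p*·5.5216 + (1−p*)·-14.0111]/1.03 = 3.9385. B = V − Δ·S = -44.8932.
(2,0): S=17.8596. Δ = (V_up−V_dn)/(S_up−S_dn) = (-25.9620−-33.1059)/(18.9312−11.7873) = 1.0000. V = [p*·-25.9620 + (1−p*)·-33.1059]/1.03 = -25.7260. B = V − Δ·S = -43.5856.
(2,1): S=28.6836. Δ = (V_up−V_dn)/(S_up−S_dn) = (-14.4886−-25.9620)/(30.4046−18.9312) = 1.0000. V = [p*·-14.4886 + (1−p*)·-25.9620]/1.03 = -14.9020. B = V − Δ·S = -43.5856.
(2,2): S=46.0676. Δ = (V_up−V_dn)/(S_up−S_dn) = (3.9385−-14.4886)/(48.8317−30.4046) = 1.0000. V = [p*·3.9385 + (1−p*)·-14.4886]/1.03 = 2.4820. B = V − Δ·S = -43.5856.
(1,0): S=27.0600. Δ = (V_up−V_dn)/(S_up−S_dn) = (-14.9020−-25.7260)/(28.6836−17.8596) = 1.0000. V = [p*·-14.9020 + (1−p*)·-25.7260]/1.03 = -15.2562. B = V − Δ·S = -42.3162.
(1,1): S=43.4600. Δ = (V_up−V_dn)/(S_up−S_dn) = (2.4820−-14.9020)/(46.0676−28.6836) = 1.0000. V = [p*·2.4820 + (1−p*)·-14.9020]/1.03 = 1.1438. B = V − Δ·S = -42.3162.
(0,0): S=41.0000. Δ = (V_up−V_dn)/(S_up−S_dn) = (1.1438−-15.2562)/(43.4600−27.0600) = 1.0000. V = [p*·1.1438 + (1−p*)·-15.2562]/1.03 = -0.0836. B = V − Δ·S = -41.0836.
Root portfolio cost Δ·41+B reproduces V0=-0.0836.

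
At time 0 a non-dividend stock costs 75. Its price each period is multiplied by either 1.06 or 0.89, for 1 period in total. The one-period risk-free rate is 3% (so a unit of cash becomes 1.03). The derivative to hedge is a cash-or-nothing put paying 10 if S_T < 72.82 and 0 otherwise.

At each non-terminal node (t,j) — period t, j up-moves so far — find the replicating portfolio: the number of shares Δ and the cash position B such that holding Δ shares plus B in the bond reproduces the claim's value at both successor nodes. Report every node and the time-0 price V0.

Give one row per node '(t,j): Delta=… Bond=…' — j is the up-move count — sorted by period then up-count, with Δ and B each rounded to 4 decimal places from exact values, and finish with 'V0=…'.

(0,0): Delta=-0.7843 Bond=60.5368
V0=1.7133

The replicating-portfolio and risk-neutral prices coincide; use p* = (1.03−0.89)/(1.06−0.89) = 0.8235 for the latter.
At expiry t=1: V(1,0)=10.0000, V(1,1)=0.0000
(0,0): S=75.0000. Δ = (V_up−V_dn)/(S_up−S_dn) = (0.0000−10.0000)/(79.5000−66.7500) = -0.7843. V = [p*·0.0000 + (1−p*)·10.0000]/1.03 = 1.7133. B = V − Δ·S = 60.5368.
Each (Δ,B) replicates both successor values, so the strategy is self-financing and V0 is arbitrage-free.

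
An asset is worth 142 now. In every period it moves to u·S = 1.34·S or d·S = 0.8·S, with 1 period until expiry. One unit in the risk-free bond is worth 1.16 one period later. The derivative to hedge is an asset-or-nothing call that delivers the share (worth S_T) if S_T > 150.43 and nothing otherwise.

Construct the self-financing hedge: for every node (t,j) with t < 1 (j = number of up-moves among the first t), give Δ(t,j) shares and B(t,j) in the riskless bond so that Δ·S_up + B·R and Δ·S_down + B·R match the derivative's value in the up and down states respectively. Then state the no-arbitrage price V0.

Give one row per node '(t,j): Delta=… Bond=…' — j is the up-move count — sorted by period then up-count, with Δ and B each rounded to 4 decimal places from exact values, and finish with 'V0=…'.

Since d<R<u, set p* = (R−d)/(u−d) = 0.6667; price each node as the discounted p*-expectation of its children.
Terminal payoffs: V(1,0)=0.0000, V(1,1)=190.2800
Node (0,0) S=142.0000: V=(p*·190.2800+(1−p*)·0.0000)/1.16=109.3563; Δ=(190.2800−0.0000)/(190.2800−113.6000)=2.4815; B=V−Δ·S=-243.0140
The time-0 hedge costs 109.3563, which is the no-arbitrage price.

(0,0): Delta=2.4815 Bond=-243.0140
V0=109.3563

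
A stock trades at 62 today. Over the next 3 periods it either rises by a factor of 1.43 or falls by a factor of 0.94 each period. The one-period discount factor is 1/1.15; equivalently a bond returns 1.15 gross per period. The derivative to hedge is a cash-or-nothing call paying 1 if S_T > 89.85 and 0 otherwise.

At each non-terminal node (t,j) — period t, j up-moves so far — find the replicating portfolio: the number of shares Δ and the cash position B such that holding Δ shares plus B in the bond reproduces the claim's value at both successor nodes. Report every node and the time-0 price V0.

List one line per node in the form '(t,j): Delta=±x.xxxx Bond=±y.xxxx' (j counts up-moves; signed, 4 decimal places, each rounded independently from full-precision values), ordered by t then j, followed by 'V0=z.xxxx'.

The replicating-portfolio and risk-neutral prices coincide; use p* = (1.15−0.94)/(1.43−0.94) = 0.4286 for the latter.
At expiry t=3: V(3,0)=0.0000, V(3,1)=0.0000, V(3,2)=1.0000, V(3,3)=1.0000
  t=2,j=0: stock 54.7832 → up 78.3400 (V=0.0000), down 51.4962 (V=0.0000). Price 0.0000; hedge Δ=0.0000, bond B=0.0000.
  t=2,j=1: stock 83.3404 → up 119.1768 (V=1.0000), down 78.3400 (V=0.0000). Price 0.3727; hedge Δ=0.0245, bond B=-1.6681.
  t=2,j=2: stock 126.7838 → up 181.3008 (V=1.0000), down 119.1768 (V=1.0000). Price 0.8696; hedge Δ=0.0000, bond B=0.8696.
  t=1,j=0: stock 58.2800 → up 83.3404 (V=0.3727), down 54.7832 (V=0.0000). Price 0.1389; hedge Δ=0.0130, bond B=-0.6217.
  t=1,j=1: stock 88.6600 → up 126.7838 (V=0.8696), down 83.3404 (V=0.3727). Price 0.5092; hedge Δ=0.0114, bond B=-0.5048.
  t=0,j=0: stock 62.0000 → up 88.6600 (V=0.5092), down 58.2800 (V=0.1389). Price 0.2588; hedge Δ=0.0122, bond B=-0.4970.
Each (Δ,B) replicates both successor values, so the strategy is self-financing and V0 is arbitrage-free.

(0,0): Delta=0.0122 Bond=-0.4970
(1,0): Delta=0.0130 Bond=-0.6217
(1,1): Delta=0.0114 Bond=-0.5048
(2,0): Delta=0.0000 Bond=0.0000
(2,1): Delta=0.0245 Bond=-1.6681
(2,2): Delta=0.0000 Bond=0.8696
V0=0.2588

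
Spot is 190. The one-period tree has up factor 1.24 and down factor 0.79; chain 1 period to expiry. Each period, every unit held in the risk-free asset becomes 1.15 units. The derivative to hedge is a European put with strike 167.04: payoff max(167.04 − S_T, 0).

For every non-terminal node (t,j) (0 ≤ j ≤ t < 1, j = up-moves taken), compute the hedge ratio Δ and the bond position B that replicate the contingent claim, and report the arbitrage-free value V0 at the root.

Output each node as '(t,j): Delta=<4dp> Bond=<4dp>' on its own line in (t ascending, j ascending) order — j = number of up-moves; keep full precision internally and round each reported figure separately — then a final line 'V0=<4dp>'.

(0,0): Delta=-0.1981 Bond=40.5905
V0=2.9461

Since d<R<u, set p* = (R−d)/(u−d) = 0.8000; price each node as the discounted p*-expectation of its children.
Payoff layer (t=1): V(1,0)=16.9400, V(1,1)=0.0000
  t=0,j=0: stock 190.0000 → up 235.6000 (V=0.0000), down 150.1000 (V=16.9400). Price 2.9461; hedge Δ=-0.1981, bond B=40.5905.
Root portfolio cost Δ·190+B reproduces V0=2.9461.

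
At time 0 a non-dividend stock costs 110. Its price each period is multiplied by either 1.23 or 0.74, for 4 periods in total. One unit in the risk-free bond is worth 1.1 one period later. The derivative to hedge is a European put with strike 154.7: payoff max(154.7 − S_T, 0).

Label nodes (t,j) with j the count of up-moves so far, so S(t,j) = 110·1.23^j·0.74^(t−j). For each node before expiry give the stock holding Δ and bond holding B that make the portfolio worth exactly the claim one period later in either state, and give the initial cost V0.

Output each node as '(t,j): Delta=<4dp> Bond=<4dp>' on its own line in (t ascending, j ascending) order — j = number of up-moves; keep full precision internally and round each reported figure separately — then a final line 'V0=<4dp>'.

(0,0): Delta=-0.4634 Bond=65.9528
(1,0): Delta=-1.0000 Bond=116.2284
(1,1): Delta=-0.3468 Bond=56.7747
(2,0): Delta=-1.0000 Bond=127.8512
(2,1): Delta=-1.0000 Bond=127.8512
(2,2): Delta=-0.2049 Bond=38.8358
(3,0): Delta=-1.0000 Bond=140.6364
(3,1): Delta=-1.0000 Bond=140.6364
(3,2): Delta=-1.0000 Bond=140.6364
(3,3): Delta=-0.0322 Bond=7.3604
V0=14.9803

Since d<R<u, set p* = (R−d)/(u−d) = 0.7347; price each node as the discounted p*-expectation of its children.
Payoff layer (t=4): V(4,0)=121.7148, V(4,1)=99.8732, V(4,2)=63.5690, V(4,3)=3.2254, V(4,4)=0.0000
Node (3,0) S=44.5746: V=(p*·99.8732+(1−p*)·121.7148)/1.1=96.0617; Δ=(99.8732−121.7148)/(54.8268−32.9852)=-1.0000; B=V−Δ·S=140.6364
Node (3,1) S=74.0903: V=(p*·63.5690+(1−p*)·99.8732)/1.1=66.5461; Δ=(63.5690−99.8732)/(91.1310−54.8268)=-1.0000; B=V−Δ·S=140.6364
Node (3,2) S=123.1501: V=(p*·3.2254+(1−p*)·63.5690)/1.1=17.4863; Δ=(3.2254−63.5690)/(151.4746−91.1310)=-1.0000; B=V−Δ·S=140.6364
Node (3,3) S=204.6954: V=(p*·0.0000+(1−p*)·3.2254)/1.1=0.7779; Δ=(0.0000−3.2254)/(251.7753−151.4746)=-0.0322; B=V−Δ·S=7.3604
Node (2,0) S=60.2360: V=(p*·66.5461+(1−p*)·96.0617)/1.1=67.6152; Δ=(66.5461−96.0617)/(74.0903−44.5746)=-1.0000; B=V−Δ·S=127.8512
Node (2,1) S=100.1220: V=(p*·17.4863+(1−p*)·66.5461)/1.1=27.7292; Δ=(17.4863−66.5461)/(123.1501−74.0903)=-1.0000; B=V−Δ·S=127.8512
Node (2,2) S=166.4190: V=(p*·0.7779+(1−p*)·17.4863)/1.1=4.7371; Δ=(0.7779−17.4863)/(204.6954−123.1501)=-0.2049; B=V−Δ·S=38.8358
Node (1,0) S=81.4000: V=(p*·27.7292+(1−p*)·67.6152)/1.1=34.8284; Δ=(27.7292−67.6152)/(100.1220−60.2360)=-1.0000; B=V−Δ·S=116.2284
Node (1,1) S=135.3000: V=(p*·4.7371+(1−p*)·27.7292)/1.1=9.8518; Δ=(4.7371−27.7292)/(166.4190−100.1220)=-0.3468; B=V−Δ·S=56.7747
Node (0,0) S=110.0000: V=(p*·9.8518+(1−p*)·34.8284)/1.1=14.9803; Δ=(9.8518−34.8284)/(135.3000−81.4000)=-0.4634; B=V−Δ·S=65.9528
Root portfolio cost Δ·110+B reproduces V0=14.9803.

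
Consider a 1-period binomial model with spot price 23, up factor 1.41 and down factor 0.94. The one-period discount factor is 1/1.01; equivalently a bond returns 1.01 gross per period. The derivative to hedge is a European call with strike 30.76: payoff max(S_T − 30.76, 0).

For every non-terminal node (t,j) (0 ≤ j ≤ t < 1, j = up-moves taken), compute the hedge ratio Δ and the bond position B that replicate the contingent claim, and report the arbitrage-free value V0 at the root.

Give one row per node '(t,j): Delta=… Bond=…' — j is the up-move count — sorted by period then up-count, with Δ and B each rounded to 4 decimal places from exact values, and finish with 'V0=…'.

(0,0): Delta=0.1545 Bond=-3.3069
V0=0.2463

Under the risk-neutral measure, an up-move has probability p* = (R−d)/(u−d) = 0.1489 and values discount at R = 1.01.
Payoff layer (t=1): V(1,0)=0.0000, V(1,1)=1.6700
Node (0,0) S=23.0000: V=(p*·1.6700+(1−p*)·0.0000)/1.01=0.2463; Δ=(1.6700−0.0000)/(32.4300−21.6200)=0.1545; B=V−Δ·S=-3.3069
Check: Δ(0,0)·S0 + B(0,0) = 0.2463 = V0.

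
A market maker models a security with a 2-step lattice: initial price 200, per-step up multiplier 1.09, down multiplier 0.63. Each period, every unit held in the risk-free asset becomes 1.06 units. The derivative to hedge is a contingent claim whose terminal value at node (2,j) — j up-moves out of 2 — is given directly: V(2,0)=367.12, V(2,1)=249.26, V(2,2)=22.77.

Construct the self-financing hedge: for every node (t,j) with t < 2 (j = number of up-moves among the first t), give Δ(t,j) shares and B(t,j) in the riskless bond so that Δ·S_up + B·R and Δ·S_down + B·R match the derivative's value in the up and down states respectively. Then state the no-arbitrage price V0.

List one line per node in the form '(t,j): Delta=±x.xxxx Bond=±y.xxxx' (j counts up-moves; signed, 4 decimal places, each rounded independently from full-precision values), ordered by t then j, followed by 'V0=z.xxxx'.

(0,0): Delta=-2.2499 Bond=496.1166
(1,0): Delta=-2.0335 Bond=498.6198
(1,1): Delta=-2.2586 Bond=527.7857
V0=46.1464

The replicating-portfolio and risk-neutral prices coincide; use p* = (1.06−0.63)/(1.09−0.63) = 0.9348 for the latter.
Payoff layer (t=2): V(2,0)=367.1200, V(2,1)=249.2600, V(2,2)=22.7700
(1,0): S=126.0000. Δ = (V_up−V_dn)/(S_up−S_dn) = (249.2600−367.1200)/(137.3400−79.3800) = -2.0335. V = [p*·249.2600 + (1−p*)·367.1200]/1.06 = 242.4024. B = V − Δ·S = 498.6198.
(1,1): S=218.0000. Δ = (V_up−V_dn)/(S_up−S_dn) = (22.7700−249.2600)/(237.6200−137.3400) = -2.2586. V = [p*·22.7700 + (1−p*)·249.2600]/1.06 = 35.4161. B = V − Δ·S = 527.7857.
(0,0): S=200.0000. Δ = (V_up−V_dn)/(S_up−S_dn) = (35.4161−242.4024)/(218.0000−126.0000) = -2.2499. V = [p*·35.4161 + (1−p*)·242.4024]/1.06 = 46.1464. B = V − Δ·S = 496.1166.
Root portfolio cost Δ·200+B reproduces V0=46.1464.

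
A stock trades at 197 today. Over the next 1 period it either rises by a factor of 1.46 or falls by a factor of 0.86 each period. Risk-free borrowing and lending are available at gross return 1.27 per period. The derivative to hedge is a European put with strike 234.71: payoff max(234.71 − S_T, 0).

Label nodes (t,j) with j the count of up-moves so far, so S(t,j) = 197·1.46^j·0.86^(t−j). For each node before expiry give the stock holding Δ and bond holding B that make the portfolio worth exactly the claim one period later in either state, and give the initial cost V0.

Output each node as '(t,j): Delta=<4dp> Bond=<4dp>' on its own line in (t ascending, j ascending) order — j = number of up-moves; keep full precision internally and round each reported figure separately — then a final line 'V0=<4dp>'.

Since d<R<u, set p* = (R−d)/(u−d) = 0.6833; price each node as the discounted p*-expectation of its children.
Payoff layer (t=1): V(1,0)=65.2900, V(1,1)=0.0000
  t=0,j=0: stock 197.0000 → up 287.6200 (V=0.0000), down 169.4200 (V=65.2900). Price 16.2797; hedge Δ=-0.5524, bond B=125.0963.
Self-financing check: at every node Δ·S+B equals the discounted successor values.

(0,0): Delta=-0.5524 Bond=125.0963
V0=16.2797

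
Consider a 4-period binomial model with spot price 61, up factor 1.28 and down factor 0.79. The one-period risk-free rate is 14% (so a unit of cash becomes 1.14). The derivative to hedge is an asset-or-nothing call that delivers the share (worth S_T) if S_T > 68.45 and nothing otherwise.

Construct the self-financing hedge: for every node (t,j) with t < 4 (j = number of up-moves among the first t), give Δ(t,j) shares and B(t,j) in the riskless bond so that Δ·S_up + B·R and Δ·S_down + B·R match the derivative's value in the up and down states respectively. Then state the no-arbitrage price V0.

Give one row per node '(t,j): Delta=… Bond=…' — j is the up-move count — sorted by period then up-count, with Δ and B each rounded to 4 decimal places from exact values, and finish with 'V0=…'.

The replicating-portfolio and risk-neutral prices coincide; use p* = (1.14−0.79)/(1.28−0.79) = 0.7143 for the latter.
At expiry t=4: V(4,0)=0.0000, V(4,1)=0.0000, V(4,2)=0.0000, V(4,3)=101.0618, V(4,4)=163.7456
(3,0): S=30.0754. Δ = (V_up−V_dn)/(S_up−S_dn) = (0.0000−0.0000)/(38.4965−23.7595) = 0.0000. V = [p*·0.0000 + (1−p*)·0.0000]/1.14 = 0.0000. B = V − Δ·S = 0.0000.
(3,1): S=48.7297. Δ = (V_up−V_dn)/(S_up−S_dn) = (0.0000−0.0000)/(62.3741−38.4965) = 0.0000. V = [p*·0.0000 + (1−p*)·0.0000]/1.14 = 0.0000. B = V − Δ·S = 0.0000.
(3,2): S=78.9545. Δ = (V_up−V_dn)/(S_up−S_dn) = (101.0618−0.0000)/(101.0618−62.3741) = 2.6122. V = [p*·101.0618 + (1−p*)·0.0000]/1.14 = 63.3219. B = V − Δ·S = -142.9266.
(3,3): S=127.9263. Δ = (V_up−V_dn)/(S_up−S_dn) = (163.7456−101.0618)/(163.7456−101.0618) = 1.0000. V = [p*·163.7456 + (1−p*)·101.0618]/1.14 = 127.9263. B = V − Δ·S = 0.0000.
(2,0): S=38.0701. Δ = (V_up−V_dn)/(S_up−S_dn) = (0.0000−0.0000)/(48.7297−30.0754) = 0.0000. V = [p*·0.0000 + (1−p*)·0.0000]/1.14 = 0.0000. B = V − Δ·S = 0.0000.
(2,1): S=61.6832. Δ = (V_up−V_dn)/(S_up−S_dn) = (63.3219−0.0000)/(78.9545−48.7297) = 2.0950. V = [p*·63.3219 + (1−p*)·0.0000]/1.14 = 39.6754. B = V − Δ·S = -89.5530.
(2,2): S=99.9424. Δ = (V_up−V_dn)/(S_up−S_dn) = (127.9263−63.3219)/(127.9263−78.9545) = 1.3192. V = [p*·127.9263 + (1−p*)·63.3219]/1.14 = 96.0245. B = V − Δ·S = -35.8212.
(1,0): S=48.1900. Δ = (V_up−V_dn)/(S_up−S_dn) = (39.6754−0.0000)/(61.6832−38.0701) = 1.6802. V = [p*·39.6754 + (1−p*)·0.0000]/1.14 = 24.8593. B = V − Δ·S = -56.1109.
(1,1): S=78.0800. Δ = (V_up−V_dn)/(S_up−S_dn) = (96.0245−39.6754)/(99.9424−61.6832) = 1.4728. V = [p*·96.0245 + (1−p*)·39.6754]/1.14 = 70.1094. B = V − Δ·S = -44.8887.
(0,0): S=61.0000. Δ = (V_up−V_dn)/(S_up−S_dn) = (70.1094−24.8593)/(78.0800−48.1900) = 1.5139. V = [p*·70.1094 + (1−p*)·24.8593]/1.14 = 50.1586. B = V − Δ·S = -42.1886.
The time-0 hedge costs 50.1586, which is the no-arbitrage price.

(0,0): Delta=1.5139 Bond=-42.1886
(1,0): Delta=1.6802 Bond=-56.1109
(1,1): Delta=1.4728 Bond=-44.8887
(2,0): Delta=0.0000 Bond=0.0000
(2,1): Delta=2.0950 Bond=-89.5530
(2,2): Delta=1.3192 Bond=-35.8212
(3,0): Delta=0.0000 Bond=0.0000
(3,1): Delta=0.0000 Bond=0.0000
(3,2): Delta=2.6122 Bond=-142.9266
(3,3): Delta=1.0000 Bond=0.0000
V0=50.1586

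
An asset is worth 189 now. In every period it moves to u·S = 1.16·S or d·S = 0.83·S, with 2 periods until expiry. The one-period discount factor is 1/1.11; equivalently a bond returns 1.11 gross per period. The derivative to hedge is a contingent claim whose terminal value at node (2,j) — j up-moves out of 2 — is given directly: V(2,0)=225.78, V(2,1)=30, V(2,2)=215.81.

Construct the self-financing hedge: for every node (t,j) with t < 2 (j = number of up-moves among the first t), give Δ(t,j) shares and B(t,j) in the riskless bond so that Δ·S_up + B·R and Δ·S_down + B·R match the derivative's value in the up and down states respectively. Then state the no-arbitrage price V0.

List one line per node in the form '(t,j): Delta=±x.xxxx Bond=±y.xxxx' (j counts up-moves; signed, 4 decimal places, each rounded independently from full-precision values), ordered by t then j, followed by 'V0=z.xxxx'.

Risk-neutral probability p* = (R−d)/(u−d) = (1.11−0.83)/(1.16−0.83) = 0.8485.
Terminal payoffs: V(2,0)=225.7800, V(2,1)=30.0000, V(2,2)=215.8100
Node (1,0) S=156.8700: V=(p*·30.0000+(1−p*)·225.7800)/1.11=53.7510; Δ=(30.0000−225.7800)/(181.9692−130.2021)=-3.7819; B=V−Δ·S=647.0238
Node (1,1) S=219.2400: V=(p*·215.8100+(1−p*)·30.0000)/1.11=169.0603; Δ=(215.8100−30.0000)/(254.3184−181.9692)=2.5682; B=V−Δ·S=-394.0003
Node (0,0) S=189.0000: V=(p*·169.0603+(1−p*)·53.7510)/1.11=136.5669; Δ=(169.0603−53.7510)/(219.2400−156.8700)=1.8488; B=V−Δ·S=-212.8553
Self-financing check: at every node Δ·S+B equals the discounted successor values.

(0,0): Delta=1.8488 Bond=-212.8553
(1,0): Delta=-3.7819 Bond=647.0238
(1,1): Delta=2.5682 Bond=-394.0003
V0=136.5669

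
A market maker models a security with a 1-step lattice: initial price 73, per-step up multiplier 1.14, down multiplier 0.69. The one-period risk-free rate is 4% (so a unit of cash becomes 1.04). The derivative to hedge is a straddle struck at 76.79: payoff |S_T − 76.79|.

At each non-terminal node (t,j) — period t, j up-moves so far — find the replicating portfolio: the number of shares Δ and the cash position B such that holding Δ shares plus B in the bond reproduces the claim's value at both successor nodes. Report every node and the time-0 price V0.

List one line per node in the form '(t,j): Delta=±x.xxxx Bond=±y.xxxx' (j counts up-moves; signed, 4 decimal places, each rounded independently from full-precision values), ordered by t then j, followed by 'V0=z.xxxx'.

(0,0): Delta=-0.6085 Bond=54.8763
V0=10.4541

The replicating-portfolio and risk-neutral prices coincide; use p* = (1.04−0.69)/(1.14−0.69) = 0.7778 for the latter.
Terminal payoffs: V(1,0)=26.4200, V(1,1)=6.4300
Node (0,0) S=73.0000: V=(p*·6.4300+(1−p*)·26.4200)/1.04=10.4541; Δ=(6.4300−26.4200)/(83.2200−50.3700)=-0.6085; B=V−Δ·S=54.8763
Self-financing check: at every node Δ·S+B equals the discounted successor values.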